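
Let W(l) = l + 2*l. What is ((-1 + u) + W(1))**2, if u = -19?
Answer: 289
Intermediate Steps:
W(l) = 3*l
((-1 + u) + W(1))**2 = ((-1 - 19) + 3*1)**2 = (-20 + 3)**2 = (-17)**2 = 289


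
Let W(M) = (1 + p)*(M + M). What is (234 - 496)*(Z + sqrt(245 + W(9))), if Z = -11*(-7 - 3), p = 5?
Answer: -28820 - 262*sqrt(353) ≈ -33743.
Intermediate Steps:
W(M) = 12*M (W(M) = (1 + 5)*(M + M) = 6*(2*M) = 12*M)
Z = 110 (Z = -11*(-10) = 110)
(234 - 496)*(Z + sqrt(245 + W(9))) = (234 - 496)*(110 + sqrt(245 + 12*9)) = -262*(110 + sqrt(245 + 108)) = -262*(110 + sqrt(353)) = -28820 - 262*sqrt(353)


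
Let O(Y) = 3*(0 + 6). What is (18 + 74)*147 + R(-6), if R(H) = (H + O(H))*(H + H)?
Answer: 13380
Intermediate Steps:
O(Y) = 18 (O(Y) = 3*6 = 18)
R(H) = 2*H*(18 + H) (R(H) = (H + 18)*(H + H) = (18 + H)*(2*H) = 2*H*(18 + H))
(18 + 74)*147 + R(-6) = (18 + 74)*147 + 2*(-6)*(18 - 6) = 92*147 + 2*(-6)*12 = 13524 - 144 = 13380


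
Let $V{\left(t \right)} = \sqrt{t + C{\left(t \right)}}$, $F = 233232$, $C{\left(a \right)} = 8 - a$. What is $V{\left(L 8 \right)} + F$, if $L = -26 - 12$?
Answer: $233232 + 2 \sqrt{2} \approx 2.3323 \cdot 10^{5}$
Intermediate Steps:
$L = -38$ ($L = -26 - 12 = -38$)
$V{\left(t \right)} = 2 \sqrt{2}$ ($V{\left(t \right)} = \sqrt{t - \left(-8 + t\right)} = \sqrt{8} = 2 \sqrt{2}$)
$V{\left(L 8 \right)} + F = 2 \sqrt{2} + 233232 = 233232 + 2 \sqrt{2}$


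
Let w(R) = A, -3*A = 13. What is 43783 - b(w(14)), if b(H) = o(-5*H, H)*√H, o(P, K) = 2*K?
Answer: 43783 + 26*I*√39/9 ≈ 43783.0 + 18.041*I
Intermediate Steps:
A = -13/3 (A = -⅓*13 = -13/3 ≈ -4.3333)
w(R) = -13/3
b(H) = 2*H^(3/2) (b(H) = (2*H)*√H = 2*H^(3/2))
43783 - b(w(14)) = 43783 - 2*(-13/3)^(3/2) = 43783 - 2*(-13*I*√39/9) = 43783 - (-26)*I*√39/9 = 43783 + 26*I*√39/9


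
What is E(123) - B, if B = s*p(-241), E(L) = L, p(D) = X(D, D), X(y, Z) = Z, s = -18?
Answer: -4215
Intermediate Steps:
p(D) = D
B = 4338 (B = -18*(-241) = 4338)
E(123) - B = 123 - 1*4338 = 123 - 4338 = -4215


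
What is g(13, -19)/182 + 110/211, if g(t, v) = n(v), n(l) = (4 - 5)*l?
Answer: 24029/38402 ≈ 0.62572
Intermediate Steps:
n(l) = -l
g(t, v) = -v
g(13, -19)/182 + 110/211 = -1*(-19)/182 + 110/211 = 19*(1/182) + 110*(1/211) = 19/182 + 110/211 = 24029/38402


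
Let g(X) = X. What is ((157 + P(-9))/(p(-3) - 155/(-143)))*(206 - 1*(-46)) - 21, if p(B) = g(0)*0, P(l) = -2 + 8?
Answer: 5870613/155 ≈ 37875.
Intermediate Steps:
P(l) = 6
p(B) = 0 (p(B) = 0*0 = 0)
((157 + P(-9))/(p(-3) - 155/(-143)))*(206 - 1*(-46)) - 21 = ((157 + 6)/(0 - 155/(-143)))*(206 - 1*(-46)) - 21 = (163/(0 - 155*(-1/143)))*(206 + 46) - 21 = (163/(0 + 155/143))*252 - 21 = (163/(155/143))*252 - 21 = (163*(143/155))*252 - 21 = (23309/155)*252 - 21 = 5873868/155 - 21 = 5870613/155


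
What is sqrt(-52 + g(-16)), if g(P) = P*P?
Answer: 2*sqrt(51) ≈ 14.283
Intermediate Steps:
g(P) = P**2
sqrt(-52 + g(-16)) = sqrt(-52 + (-16)**2) = sqrt(-52 + 256) = sqrt(204) = 2*sqrt(51)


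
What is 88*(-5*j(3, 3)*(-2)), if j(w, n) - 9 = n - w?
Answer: 7920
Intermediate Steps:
j(w, n) = 9 + n - w (j(w, n) = 9 + (n - w) = 9 + n - w)
88*(-5*j(3, 3)*(-2)) = 88*(-5*(9 + 3 - 1*3)*(-2)) = 88*(-5*(9 + 3 - 3)*(-2)) = 88*(-5*9*(-2)) = 88*(-45*(-2)) = 88*90 = 7920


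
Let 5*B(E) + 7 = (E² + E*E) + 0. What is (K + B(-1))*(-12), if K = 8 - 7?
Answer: 0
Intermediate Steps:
K = 1
B(E) = -7/5 + 2*E²/5 (B(E) = -7/5 + ((E² + E*E) + 0)/5 = -7/5 + ((E² + E²) + 0)/5 = -7/5 + (2*E² + 0)/5 = -7/5 + (2*E²)/5 = -7/5 + 2*E²/5)
(K + B(-1))*(-12) = (1 + (-7/5 + (⅖)*(-1)²))*(-12) = (1 + (-7/5 + (⅖)*1))*(-12) = (1 + (-7/5 + ⅖))*(-12) = (1 - 1)*(-12) = 0*(-12) = 0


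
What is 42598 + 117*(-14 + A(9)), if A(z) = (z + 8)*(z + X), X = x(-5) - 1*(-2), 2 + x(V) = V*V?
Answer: 108586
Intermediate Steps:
x(V) = -2 + V**2 (x(V) = -2 + V*V = -2 + V**2)
X = 25 (X = (-2 + (-5)**2) - 1*(-2) = (-2 + 25) + 2 = 23 + 2 = 25)
A(z) = (8 + z)*(25 + z) (A(z) = (z + 8)*(z + 25) = (8 + z)*(25 + z))
42598 + 117*(-14 + A(9)) = 42598 + 117*(-14 + (200 + 9**2 + 33*9)) = 42598 + 117*(-14 + (200 + 81 + 297)) = 42598 + 117*(-14 + 578) = 42598 + 117*564 = 42598 + 65988 = 108586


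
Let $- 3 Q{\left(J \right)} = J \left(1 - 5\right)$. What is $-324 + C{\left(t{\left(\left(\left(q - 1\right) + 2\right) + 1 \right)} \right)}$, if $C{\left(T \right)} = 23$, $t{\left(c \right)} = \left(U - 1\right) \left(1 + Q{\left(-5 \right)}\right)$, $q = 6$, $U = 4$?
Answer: $-301$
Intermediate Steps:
$Q{\left(J \right)} = \frac{4 J}{3}$ ($Q{\left(J \right)} = - \frac{J \left(1 - 5\right)}{3} = - \frac{J \left(-4\right)}{3} = - \frac{\left(-4\right) J}{3} = \frac{4 J}{3}$)
$t{\left(c \right)} = -17$ ($t{\left(c \right)} = \left(4 - 1\right) \left(1 + \frac{4}{3} \left(-5\right)\right) = 3 \left(1 - \frac{20}{3}\right) = 3 \left(- \frac{17}{3}\right) = -17$)
$-324 + C{\left(t{\left(\left(\left(q - 1\right) + 2\right) + 1 \right)} \right)} = -324 + 23 = -301$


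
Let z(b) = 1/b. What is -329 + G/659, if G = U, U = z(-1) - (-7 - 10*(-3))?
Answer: -216835/659 ≈ -329.04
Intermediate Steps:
z(b) = 1/b
U = -24 (U = 1/(-1) - (-7 - 10*(-3)) = -1 - (-7 + 30) = -1 - 1*23 = -1 - 23 = -24)
G = -24
-329 + G/659 = -329 - 24/659 = -216835/659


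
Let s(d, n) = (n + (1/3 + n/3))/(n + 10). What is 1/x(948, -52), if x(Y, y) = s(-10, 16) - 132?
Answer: -6/787 ≈ -0.0076239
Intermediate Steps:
s(d, n) = (⅓ + 4*n/3)/(10 + n) (s(d, n) = (n + (1*(⅓) + n*(⅓)))/(10 + n) = (n + (⅓ + n/3))/(10 + n) = (⅓ + 4*n/3)/(10 + n))
x(Y, y) = -787/6 (x(Y, y) = (1 + 4*16)/(3*(10 + 16)) - 132 = (⅓)*(1 + 64)/26 - 132 = (⅓)*(1/26)*65 - 132 = ⅚ - 132 = -787/6)
1/x(948, -52) = 1/(-787/6) = -6/787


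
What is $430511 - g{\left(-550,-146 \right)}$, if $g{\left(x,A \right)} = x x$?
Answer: $128011$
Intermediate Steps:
$g{\left(x,A \right)} = x^{2}$
$430511 - g{\left(-550,-146 \right)} = 430511 - \left(-550\right)^{2} = 430511 - 302500 = 128011$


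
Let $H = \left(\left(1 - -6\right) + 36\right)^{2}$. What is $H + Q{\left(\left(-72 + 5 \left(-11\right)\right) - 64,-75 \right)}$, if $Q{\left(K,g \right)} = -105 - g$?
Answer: $1819$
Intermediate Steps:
$H = 1849$ ($H = \left(\left(1 + 6\right) + 36\right)^{2} = \left(7 + 36\right)^{2} = 43^{2} = 1849$)
$H + Q{\left(\left(-72 + 5 \left(-11\right)\right) - 64,-75 \right)} = 1849 - 30 = 1819$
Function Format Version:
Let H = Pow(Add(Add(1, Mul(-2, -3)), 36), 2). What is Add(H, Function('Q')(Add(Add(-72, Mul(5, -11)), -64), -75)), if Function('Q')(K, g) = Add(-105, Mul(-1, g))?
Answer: 1819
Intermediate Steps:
H = 1849 (H = Pow(Add(Add(1, 6), 36), 2) = Pow(Add(7, 36), 2) = Pow(43, 2) = 1849)
Add(H, Function('Q')(Add(Add(-72, Mul(5, -11)), -64), -75)) = Add(1849, Add(-105, Mul(-1, -75))) = Add(1849, Add(-105, 75)) = Add(1849, -30) = 1819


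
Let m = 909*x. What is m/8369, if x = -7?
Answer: -6363/8369 ≈ -0.76031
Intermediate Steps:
m = -6363 (m = 909*(-7) = -6363)
m/8369 = -6363/8369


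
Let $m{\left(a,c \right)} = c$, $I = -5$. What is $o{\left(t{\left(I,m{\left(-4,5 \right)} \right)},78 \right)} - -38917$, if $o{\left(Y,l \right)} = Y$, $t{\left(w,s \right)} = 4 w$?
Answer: $38897$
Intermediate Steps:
$o{\left(t{\left(I,m{\left(-4,5 \right)} \right)},78 \right)} - -38917 = 4 \left(-5\right) - -38917 = -20 + 38917 = 38897$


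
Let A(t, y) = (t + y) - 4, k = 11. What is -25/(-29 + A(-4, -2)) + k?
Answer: 454/39 ≈ 11.641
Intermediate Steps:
A(t, y) = -4 + t + y
-25/(-29 + A(-4, -2)) + k = -25/(-29 + (-4 - 4 - 2)) + 11 = -25/(-29 - 10) + 11 = -25/(-39) + 11 = -1/39*(-25) + 11 = 25/39 + 11 = 454/39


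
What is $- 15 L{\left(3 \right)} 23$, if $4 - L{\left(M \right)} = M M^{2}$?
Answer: $7935$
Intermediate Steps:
$L{\left(M \right)} = 4 - M^{3}$ ($L{\left(M \right)} = 4 - M M^{2} = 4 - M^{3}$)
$- 15 L{\left(3 \right)} 23 = - 15 \left(4 - 3^{3}\right) 23 = - 15 \left(4 - 27\right) 23 = \left(-15\right) \left(-23\right) 23 = 345 \cdot 23 = 7935$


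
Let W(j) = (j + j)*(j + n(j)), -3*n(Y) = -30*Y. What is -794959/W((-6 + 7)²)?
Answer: -72269/2 ≈ -36135.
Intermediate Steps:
n(Y) = 10*Y (n(Y) = -(-10)*Y = 10*Y)
W(j) = 22*j² (W(j) = (j + j)*(j + 10*j) = (2*j)*(11*j) = 22*j²)
-794959/W((-6 + 7)²) = -794959*1/(22*(-6 + 7)⁴) = -794959/(22*(1²)²) = -794959/(22*1²) = -794959/(22*1) = -794959/22 = -794959*1/22 = -72269/2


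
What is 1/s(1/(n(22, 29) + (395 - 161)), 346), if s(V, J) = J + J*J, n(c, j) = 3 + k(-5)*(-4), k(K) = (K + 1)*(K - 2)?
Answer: 1/120062 ≈ 8.3290e-6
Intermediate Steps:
k(K) = (1 + K)*(-2 + K)
n(c, j) = -109 (n(c, j) = 3 + (-2 + (-5)² - 1*(-5))*(-4) = 3 + (-2 + 25 + 5)*(-4) = 3 + 28*(-4) = 3 - 112 = -109)
s(V, J) = J + J²
1/s(1/(n(22, 29) + (395 - 161)), 346) = 1/(346*(1 + 346)) = 1/(346*347) = 1/120062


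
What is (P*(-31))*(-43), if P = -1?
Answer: -1333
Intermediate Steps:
(P*(-31))*(-43) = -1*(-31)*(-43) = 31*(-43) = -1333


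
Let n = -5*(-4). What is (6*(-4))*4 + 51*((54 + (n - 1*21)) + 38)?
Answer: 4545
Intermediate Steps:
n = 20
(6*(-4))*4 + 51*((54 + (n - 1*21)) + 38) = (6*(-4))*4 + 51*((54 + (20 - 1*21)) + 38) = -24*4 + 51*((54 + (20 - 21)) + 38) = -96 + 51*((54 - 1) + 38) = -96 + 51*(53 + 38) = -96 + 51*91 = -96 + 4641 = 4545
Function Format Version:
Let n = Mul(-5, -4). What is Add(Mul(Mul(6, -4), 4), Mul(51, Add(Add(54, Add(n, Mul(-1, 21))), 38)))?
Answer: 4545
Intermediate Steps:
n = 20
Add(Mul(Mul(6, -4), 4), Mul(51, Add(Add(54, Add(n, Mul(-1, 21))), 38))) = Add(Mul(Mul(6, -4), 4), Mul(51, Add(Add(54, Add(20, Mul(-1, 21))), 38))) = Add(Mul(-24, 4), Mul(51, Add(Add(54, Add(20, -21)), 38))) = Add(-96, Mul(51, Add(Add(54, -1), 38))) = Add(-96, Mul(51, Add(53, 38))) = Add(-96, Mul(51, 91)) = Add(-96, 4641) = 4545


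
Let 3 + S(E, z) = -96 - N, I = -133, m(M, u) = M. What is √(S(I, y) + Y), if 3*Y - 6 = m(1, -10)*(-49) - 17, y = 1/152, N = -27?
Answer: 2*I*√23 ≈ 9.5917*I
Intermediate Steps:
y = 1/152 ≈ 0.0065789
S(E, z) = -72 (S(E, z) = -3 + (-96 - 1*(-27)) = -3 + (-96 + 27) = -3 - 69 = -72)
Y = -20 (Y = 2 + (1*(-49) - 17)/3 = 2 + (-49 - 17)/3 = 2 + (⅓)*(-66) = 2 - 22 = -20)
√(S(I, y) + Y) = √(-72 - 20) = √(-92) = 2*I*√23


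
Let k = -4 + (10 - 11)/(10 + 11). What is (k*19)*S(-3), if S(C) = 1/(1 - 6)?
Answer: 323/21 ≈ 15.381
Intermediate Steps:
S(C) = -⅕ (S(C) = 1/(-5) = -⅕)
k = -85/21 (k = -4 - 1/21 = -85/21 ≈ -4.0476)
(k*19)*S(-3) = -85/21*19*(-⅕) = -1615/21*(-⅕) = 323/21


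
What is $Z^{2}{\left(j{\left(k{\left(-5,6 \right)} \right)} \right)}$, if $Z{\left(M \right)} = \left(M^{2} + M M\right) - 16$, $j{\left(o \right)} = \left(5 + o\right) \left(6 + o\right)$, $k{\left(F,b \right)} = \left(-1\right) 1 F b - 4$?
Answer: $3873464844544$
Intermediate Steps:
$k{\left(F,b \right)} = -4 - F b$ ($k{\left(F,b \right)} = - F b - 4 = -4 - F b$)
$Z{\left(M \right)} = -16 + 2 M^{2}$ ($Z{\left(M \right)} = \left(M^{2} + M^{2}\right) - 16 = 2 M^{2} - 16 = -16 + 2 M^{2}$)
$Z^{2}{\left(j{\left(k{\left(-5,6 \right)} \right)} \right)} = \left(-16 + 2 \left(30 + \left(-4 - \left(-5\right) 6\right)^{2} + 11 \left(-4 - \left(-5\right) 6\right)\right)^{2}\right)^{2} = \left(-16 + 2 \left(30 + \left(-4 + 30\right)^{2} + 11 \left(-4 + 30\right)\right)^{2}\right)^{2} = \left(-16 + 2 \left(30 + 26^{2} + 11 \cdot 26\right)^{2}\right)^{2} = \left(-16 + 2 \left(30 + 676 + 286\right)^{2}\right)^{2} = \left(-16 + 2 \cdot 992^{2}\right)^{2} = \left(-16 + 2 \cdot 984064\right)^{2} = \left(-16 + 1968128\right)^{2} = 1968112^{2} = 3873464844544$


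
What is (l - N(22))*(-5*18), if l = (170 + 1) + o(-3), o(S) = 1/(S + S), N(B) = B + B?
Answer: -11415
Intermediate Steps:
N(B) = 2*B
o(S) = 1/(2*S)
l = 1025/6 (l = (170 + 1) + (1/2)/(-3) = 171 + (1/2)*(-1/3) = 171 - 1/6 = 1025/6 ≈ 170.83)
(l - N(22))*(-5*18) = (1025/6 - 2*22)*(-5*18) = (1025/6 - 1*44)*(-90) = (1025/6 - 44)*(-90) = (761/6)*(-90) = -11415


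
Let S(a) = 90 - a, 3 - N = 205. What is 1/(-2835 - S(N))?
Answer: -1/3127 ≈ -0.00031980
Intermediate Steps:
N = -202 (N = 3 - 1*205 = 3 - 205 = -202)
1/(-2835 - S(N)) = 1/(-2835 - (90 - 1*(-202))) = 1/(-2835 - (90 + 202)) = 1/(-2835 - 1*292) = 1/(-2835 - 292) = 1/(-3127) = -1/3127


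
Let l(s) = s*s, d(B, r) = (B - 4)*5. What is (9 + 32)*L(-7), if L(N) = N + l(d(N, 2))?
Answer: 123738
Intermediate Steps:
d(B, r) = -20 + 5*B (d(B, r) = (-4 + B)*5 = -20 + 5*B)
l(s) = s²
L(N) = N + (-20 + 5*N)²
(9 + 32)*L(-7) = (9 + 32)*(-7 + 25*(-4 - 7)²) = 41*(-7 + 25*(-11)²) = 41*(-7 + 25*121) = 41*(-7 + 3025) = 41*3018 = 123738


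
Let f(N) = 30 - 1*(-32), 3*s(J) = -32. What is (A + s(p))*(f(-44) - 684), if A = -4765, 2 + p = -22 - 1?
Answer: 8911394/3 ≈ 2.9705e+6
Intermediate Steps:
p = -25 (p = -2 + (-22 - 1) = -2 - 23 = -25)
s(J) = -32/3 (s(J) = (⅓)*(-32) = -32/3)
f(N) = 62 (f(N) = 30 + 32 = 62)
(A + s(p))*(f(-44) - 684) = (-4765 - 32/3)*(62 - 684) = -14327/3*(-622) = 8911394/3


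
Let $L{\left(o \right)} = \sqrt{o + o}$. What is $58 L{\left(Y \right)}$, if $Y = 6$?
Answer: $116 \sqrt{3} \approx 200.92$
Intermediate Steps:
$L{\left(o \right)} = \sqrt{2} \sqrt{o}$ ($L{\left(o \right)} = \sqrt{2 o} = \sqrt{2} \sqrt{o}$)
$58 L{\left(Y \right)} = 58 \sqrt{2} \sqrt{6} = 58 \cdot 2 \sqrt{3} = 116 \sqrt{3}$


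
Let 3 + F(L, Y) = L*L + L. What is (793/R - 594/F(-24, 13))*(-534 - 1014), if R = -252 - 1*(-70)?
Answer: 3595230/427 ≈ 8419.8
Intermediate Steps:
F(L, Y) = -3 + L + L**2 (F(L, Y) = -3 + (L*L + L) = -3 + (L**2 + L) = -3 + (L + L**2) = -3 + L + L**2)
R = -182 (R = -252 + 70 = -182)
(793/R - 594/F(-24, 13))*(-534 - 1014) = (793/(-182) - 594/(-3 - 24 + (-24)**2))*(-534 - 1014) = (793*(-1/182) - 594/(-3 - 24 + 576))*(-1548) = (-61/14 - 594/549)*(-1548) = (-61/14 - 594*1/549)*(-1548) = (-61/14 - 66/61)*(-1548) = -4645/854*(-1548) = 3595230/427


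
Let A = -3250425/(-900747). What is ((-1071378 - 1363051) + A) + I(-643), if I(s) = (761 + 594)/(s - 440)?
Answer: -263867233566371/108389889 ≈ -2.4344e+6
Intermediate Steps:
A = 1083475/300249 (A = -3250425*(-1/900747) = 1083475/300249 ≈ 3.6086)
I(s) = 1355/(-440 + s)
((-1071378 - 1363051) + A) + I(-643) = ((-1071378 - 1363051) + 1083475/300249) + 1355/(-440 - 643) = (-2434429 + 1083475/300249) + 1355/(-1083) = -730933789346/300249 + 1355*(-1/1083) = -730933789346/300249 - 1355/1083 = -263867233566371/108389889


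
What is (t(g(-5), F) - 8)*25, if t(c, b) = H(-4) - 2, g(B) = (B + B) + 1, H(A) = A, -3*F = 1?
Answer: -350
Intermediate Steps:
F = -1/3 (F = -1/3*1 = -1/3 ≈ -0.33333)
g(B) = 1 + 2*B (g(B) = 2*B + 1 = 1 + 2*B)
t(c, b) = -6 (t(c, b) = -4 - 2 = -6)
(t(g(-5), F) - 8)*25 = (-6 - 8)*25 = -14*25 = -350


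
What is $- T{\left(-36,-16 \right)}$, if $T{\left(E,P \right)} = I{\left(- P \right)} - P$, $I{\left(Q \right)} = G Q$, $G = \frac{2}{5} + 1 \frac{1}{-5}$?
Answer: $- \frac{96}{5} \approx -19.2$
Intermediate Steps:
$G = \frac{1}{5}$ ($G = 2 \cdot \frac{1}{5} + 1 \left(- \frac{1}{5}\right) = \frac{2}{5} - \frac{1}{5} = \frac{1}{5} \approx 0.2$)
$I{\left(Q \right)} = \frac{Q}{5}$
$T{\left(E,P \right)} = - \frac{6 P}{5}$ ($T{\left(E,P \right)} = \frac{\left(-1\right) P}{5} - P = - \frac{P}{5} - P = - \frac{6 P}{5}$)
$- T{\left(-36,-16 \right)} = - \frac{\left(-6\right) \left(-16\right)}{5} = \left(-1\right) \frac{96}{5} = - \frac{96}{5}$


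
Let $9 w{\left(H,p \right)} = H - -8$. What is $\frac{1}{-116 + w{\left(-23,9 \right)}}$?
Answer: $- \frac{3}{353} \approx -0.0084986$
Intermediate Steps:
$w{\left(H,p \right)} = \frac{8}{9} + \frac{H}{9}$ ($w{\left(H,p \right)} = \frac{H - -8}{9} = \frac{H + 8}{9} = \frac{8 + H}{9} = \frac{8}{9} + \frac{H}{9}$)
$\frac{1}{-116 + w{\left(-23,9 \right)}} = \frac{1}{-116 + \left(\frac{8}{9} + \frac{1}{9} \left(-23\right)\right)} = \frac{1}{-116 + \left(\frac{8}{9} - \frac{23}{9}\right)} = \frac{1}{-116 - \frac{5}{3}} = \frac{1}{- \frac{353}{3}} = - \frac{3}{353}$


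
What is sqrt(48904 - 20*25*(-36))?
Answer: 2*sqrt(16726) ≈ 258.66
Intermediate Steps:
sqrt(48904 - 20*25*(-36)) = sqrt(48904 - 500*(-36)) = sqrt(48904 + 18000) = sqrt(66904) = 2*sqrt(16726)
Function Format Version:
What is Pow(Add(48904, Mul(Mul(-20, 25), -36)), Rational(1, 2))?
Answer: Mul(2, Pow(16726, Rational(1, 2))) ≈ 258.66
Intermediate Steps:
Pow(Add(48904, Mul(Mul(-20, 25), -36)), Rational(1, 2)) = Pow(Add(48904, Mul(-500, -36)), Rational(1, 2)) = Pow(Add(48904, 18000), Rational(1, 2)) = Pow(66904, Rational(1, 2)) = Mul(2, Pow(16726, Rational(1, 2)))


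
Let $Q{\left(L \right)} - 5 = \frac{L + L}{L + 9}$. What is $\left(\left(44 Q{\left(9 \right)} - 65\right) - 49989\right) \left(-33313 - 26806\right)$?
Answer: $2993325010$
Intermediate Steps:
$Q{\left(L \right)} = 5 + \frac{2 L}{9 + L}$ ($Q{\left(L \right)} = 5 + \frac{L + L}{L + 9} = 5 + \frac{2 L}{9 + L}$)
$\left(\left(44 Q{\left(9 \right)} - 65\right) - 49989\right) \left(-33313 - 26806\right) = \left(\left(44 \frac{45 + 7 \cdot 9}{9 + 9} - 65\right) - 49989\right) \left(-33313 - 26806\right) = \left(\left(44 \frac{45 + 63}{18} - 65\right) - 49989\right) \left(-60119\right) = \left(\left(44 \cdot \frac{1}{18} \cdot 108 - 65\right) - 49989\right) \left(-60119\right) = \left(\left(44 \cdot 6 - 65\right) - 49989\right) \left(-60119\right) = \left(\left(264 - 65\right) - 49989\right) \left(-60119\right) = \left(199 - 49989\right) \left(-60119\right) = \left(-49790\right) \left(-60119\right) = 2993325010$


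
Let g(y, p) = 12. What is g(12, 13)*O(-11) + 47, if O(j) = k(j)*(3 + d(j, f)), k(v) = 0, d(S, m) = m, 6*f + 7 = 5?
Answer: 47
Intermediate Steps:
f = -1/3 (f = -7/6 + (1/6)*5 = -7/6 + 5/6 = -1/3 ≈ -0.33333)
O(j) = 0 (O(j) = 0*(3 - 1/3) = 0*(8/3) = 0)
g(12, 13)*O(-11) + 47 = 12*0 + 47 = 0 + 47 = 47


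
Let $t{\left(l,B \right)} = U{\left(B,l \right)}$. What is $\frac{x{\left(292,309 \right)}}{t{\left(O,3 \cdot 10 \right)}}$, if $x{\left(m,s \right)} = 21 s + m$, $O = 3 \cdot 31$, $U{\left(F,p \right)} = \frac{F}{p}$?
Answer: $\frac{210211}{10} \approx 21021.0$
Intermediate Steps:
$O = 93$
$x{\left(m,s \right)} = m + 21 s$
$t{\left(l,B \right)} = \frac{B}{l}$
$\frac{x{\left(292,309 \right)}}{t{\left(O,3 \cdot 10 \right)}} = \frac{292 + 21 \cdot 309}{3 \cdot 10 \cdot \frac{1}{93}} = \frac{292 + 6489}{30 \cdot \frac{1}{93}} = \frac{6781}{\frac{10}{31}} = 6781 \cdot \frac{31}{10} = \frac{210211}{10}$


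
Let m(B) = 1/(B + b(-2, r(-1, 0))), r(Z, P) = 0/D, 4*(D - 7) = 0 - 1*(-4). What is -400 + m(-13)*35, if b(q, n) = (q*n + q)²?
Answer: -3635/9 ≈ -403.89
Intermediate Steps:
D = 8 (D = 7 + (0 - 1*(-4))/4 = 7 + (0 + 4)/4 = 7 + (¼)*4 = 7 + 1 = 8)
r(Z, P) = 0 (r(Z, P) = 0/8 = 0*(⅛) = 0)
b(q, n) = (q + n*q)² (b(q, n) = (n*q + q)² = (q + n*q)²)
m(B) = 1/(4 + B) (m(B) = 1/(B + (-2)²*(1 + 0)²) = 1/(B + 4*1²) = 1/(B + 4*1) = 1/(B + 4) = 1/(4 + B))
-400 + m(-13)*35 = -400 + 35/(4 - 13) = -400 + 35/(-9) = -400 - ⅑*35 = -400 - 35/9 = -3635/9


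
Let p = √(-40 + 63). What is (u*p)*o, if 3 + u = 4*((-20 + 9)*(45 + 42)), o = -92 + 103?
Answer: -42141*√23 ≈ -2.0210e+5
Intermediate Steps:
p = √23 ≈ 4.7958
o = 11
u = -3831 (u = -3 + 4*((-20 + 9)*(45 + 42)) = -3 + 4*(-11*87) = -3 + 4*(-957) = -3 - 3828 = -3831)
(u*p)*o = -3831*√23*11 = -42141*√23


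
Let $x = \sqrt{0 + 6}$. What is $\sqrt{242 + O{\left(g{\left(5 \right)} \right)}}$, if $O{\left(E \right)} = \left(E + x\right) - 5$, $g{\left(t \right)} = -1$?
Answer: $\sqrt{236 + \sqrt{6}} \approx 15.442$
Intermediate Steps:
$x = \sqrt{6} \approx 2.4495$
$O{\left(E \right)} = -5 + E + \sqrt{6}$ ($O{\left(E \right)} = \left(E + \sqrt{6}\right) - 5 = -5 + E + \sqrt{6}$)
$\sqrt{242 + O{\left(g{\left(5 \right)} \right)}} = \sqrt{242 - \left(6 - \sqrt{6}\right)} = \sqrt{236 + \sqrt{6}}$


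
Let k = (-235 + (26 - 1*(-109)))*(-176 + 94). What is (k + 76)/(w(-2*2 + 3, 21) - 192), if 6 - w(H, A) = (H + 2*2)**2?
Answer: -8276/195 ≈ -42.441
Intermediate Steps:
w(H, A) = 6 - (4 + H)**2 (w(H, A) = 6 - (H + 2*2)**2 = 6 - (H + 4)**2 = 6 - (4 + H)**2)
k = 8200 (k = (-235 + (26 + 109))*(-82) = (-235 + 135)*(-82) = -100*(-82) = 8200)
(k + 76)/(w(-2*2 + 3, 21) - 192) = (8200 + 76)/((6 - (4 + (-2*2 + 3))**2) - 192) = 8276/((6 - (4 + (-4 + 3))**2) - 192) = 8276/((6 - (4 - 1)**2) - 192) = 8276/((6 - 1*3**2) - 192) = 8276/((6 - 1*9) - 192) = 8276/((6 - 9) - 192) = 8276/(-3 - 192) = 8276/(-195) = 8276*(-1/195) = -8276/195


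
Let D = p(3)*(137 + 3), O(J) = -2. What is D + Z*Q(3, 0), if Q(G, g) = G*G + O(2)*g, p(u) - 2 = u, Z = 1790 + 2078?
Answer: 35512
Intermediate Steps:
Z = 3868
p(u) = 2 + u
Q(G, g) = G² - 2*g (Q(G, g) = G*G - 2*g = G² - 2*g)
D = 700 (D = (2 + 3)*(137 + 3) = 5*140 = 700)
D + Z*Q(3, 0) = 700 + 3868*(3² - 2*0) = 700 + 3868*(9 + 0) = 700 + 3868*9 = 700 + 34812 = 35512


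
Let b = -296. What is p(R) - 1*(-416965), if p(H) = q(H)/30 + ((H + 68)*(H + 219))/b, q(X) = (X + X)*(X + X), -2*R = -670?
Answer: 191441287/444 ≈ 4.3117e+5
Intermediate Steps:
R = 335 (R = -½*(-670) = 335)
q(X) = 4*X² (q(X) = (2*X)*(2*X) = 4*X²)
p(H) = 2*H²/15 - (68 + H)*(219 + H)/296 (p(H) = (4*H²)/30 + ((H + 68)*(H + 219))/(-296) = (4*H²)*(1/30) + ((68 + H)*(219 + H))*(-1/296) = 2*H²/15 - (68 + H)*(219 + H)/296)
p(R) - 1*(-416965) = (-3723/74 - 287/296*335 + (577/4440)*335²) - 1*(-416965) = (-3723/74 - 96145/296 + (577/4440)*112225) + 416965 = (-3723/74 - 96145/296 + 12950765/888) + 416965 = 6308827/444 + 416965 = 191441287/444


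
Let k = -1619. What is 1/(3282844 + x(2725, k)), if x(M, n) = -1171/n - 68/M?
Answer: 4411775/14483172168983 ≈ 3.0461e-7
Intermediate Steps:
1/(3282844 + x(2725, k)) = 1/(3282844 + (-1171/(-1619) - 68/2725)) = 1/(3282844 + (-1171*(-1/1619) - 68*1/2725)) = 1/(3282844 + (1171/1619 - 68/2725)) = 1/(3282844 + 3080883/4411775) = 1/(14483172168983/4411775) = 4411775/14483172168983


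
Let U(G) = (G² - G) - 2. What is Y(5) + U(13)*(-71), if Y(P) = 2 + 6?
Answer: -10926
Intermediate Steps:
Y(P) = 8
U(G) = -2 + G² - G
Y(5) + U(13)*(-71) = 8 + (-2 + 13² - 1*13)*(-71) = 8 + (-2 + 169 - 13)*(-71) = 8 + 154*(-71) = 8 - 10934 = -10926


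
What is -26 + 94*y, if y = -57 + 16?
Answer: -3880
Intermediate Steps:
y = -41
-26 + 94*y = -26 + 94*(-41) = -26 - 3854 = -3880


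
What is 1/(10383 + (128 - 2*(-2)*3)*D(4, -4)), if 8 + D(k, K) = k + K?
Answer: 1/9263 ≈ 0.00010796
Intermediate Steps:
D(k, K) = -8 + K + k (D(k, K) = -8 + (k + K) = -8 + (K + k) = -8 + K + k)
1/(10383 + (128 - 2*(-2)*3)*D(4, -4)) = 1/(10383 + (128 - 2*(-2)*3)*(-8 - 4 + 4)) = 1/(10383 + (128 + 4*3)*(-8)) = 1/(10383 + (128 + 12)*(-8)) = 1/(10383 + 140*(-8)) = 1/(10383 - 1120) = 1/9263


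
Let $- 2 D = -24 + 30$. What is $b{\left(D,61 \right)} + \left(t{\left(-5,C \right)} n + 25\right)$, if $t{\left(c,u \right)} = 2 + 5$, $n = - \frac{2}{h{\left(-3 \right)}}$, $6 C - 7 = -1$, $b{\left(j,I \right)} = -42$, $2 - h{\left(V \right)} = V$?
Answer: $- \frac{99}{5} \approx -19.8$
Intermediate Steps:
$D = -3$ ($D = - \frac{-24 + 30}{2} = \left(- \frac{1}{2}\right) 6 = -3$)
$h{\left(V \right)} = 2 - V$
$C = 1$ ($C = \frac{7}{6} + \frac{1}{6} \left(-1\right) = \frac{7}{6} - \frac{1}{6} = 1$)
$n = - \frac{2}{5}$ ($n = - \frac{2}{2 - -3} = - \frac{2}{2 + 3} = - \frac{2}{5} \approx -0.4$)
$t{\left(c,u \right)} = 7$
$b{\left(D,61 \right)} + \left(t{\left(-5,C \right)} n + 25\right) = -42 + \left(7 \left(- \frac{2}{5}\right) + 25\right) = -42 + \left(- \frac{14}{5} + 25\right) = -42 + \frac{111}{5} = - \frac{99}{5}$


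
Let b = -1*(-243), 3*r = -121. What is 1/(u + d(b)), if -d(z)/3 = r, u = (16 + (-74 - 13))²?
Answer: 1/5162 ≈ 0.00019372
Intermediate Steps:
r = -121/3 (r = (⅓)*(-121) = -121/3 ≈ -40.333)
b = 243
u = 5041 (u = (16 - 87)² = (-71)² = 5041)
d(z) = 121 (d(z) = -3*(-121/3) = 121)
1/(u + d(b)) = 1/(5041 + 121) = 1/5162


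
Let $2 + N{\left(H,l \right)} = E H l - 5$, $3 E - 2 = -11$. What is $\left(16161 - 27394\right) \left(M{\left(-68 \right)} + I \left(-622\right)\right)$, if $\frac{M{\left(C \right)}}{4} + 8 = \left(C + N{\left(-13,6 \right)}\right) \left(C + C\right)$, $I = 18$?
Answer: $1097733692$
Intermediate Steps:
$E = -3$ ($E = \frac{2}{3} + \frac{1}{3} \left(-11\right) = \frac{2}{3} - \frac{11}{3} = -3$)
$N{\left(H,l \right)} = -7 - 3 H l$ ($N{\left(H,l \right)} = -2 + \left(- 3 H l - 5\right) = -2 - \left(5 + 3 H l\right) = -7 - 3 H l$)
$M{\left(C \right)} = -32 + 8 C \left(227 + C\right)$ ($M{\left(C \right)} = -32 + 4 \left(C - \left(7 - 234\right)\right) \left(C + C\right) = -32 + 4 \left(C + \left(-7 + 234\right)\right) 2 C = -32 + 4 \left(C + 227\right) 2 C = -32 + 4 \left(227 + C\right) 2 C = -32 + 4 \cdot 2 C \left(227 + C\right) = -32 + 8 C \left(227 + C\right)$)
$\left(16161 - 27394\right) \left(M{\left(-68 \right)} + I \left(-622\right)\right) = \left(16161 - 27394\right) \left(\left(-32 + 8 \left(-68\right)^{2} + 1816 \left(-68\right)\right) + 18 \left(-622\right)\right) = - 11233 \left(\left(-32 + 8 \cdot 4624 - 123488\right) - 11196\right) = - 11233 \left(\left(-32 + 36992 - 123488\right) - 11196\right) = - 11233 \left(-86528 - 11196\right) = \left(-11233\right) \left(-97724\right) = 1097733692$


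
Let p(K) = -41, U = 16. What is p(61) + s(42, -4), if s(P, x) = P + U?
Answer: 17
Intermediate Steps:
s(P, x) = 16 + P (s(P, x) = P + 16 = 16 + P)
p(61) + s(42, -4) = -41 + (16 + 42) = -41 + 58 = 17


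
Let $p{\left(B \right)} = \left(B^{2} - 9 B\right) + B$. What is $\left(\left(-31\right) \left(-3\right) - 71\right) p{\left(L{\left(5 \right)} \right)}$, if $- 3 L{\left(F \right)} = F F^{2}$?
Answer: $\frac{409750}{9} \approx 45528.0$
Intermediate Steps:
$L{\left(F \right)} = - \frac{F^{3}}{3}$ ($L{\left(F \right)} = - \frac{F F^{2}}{3} = - \frac{F^{3}}{3}$)
$p{\left(B \right)} = B^{2} - 8 B$
$\left(\left(-31\right) \left(-3\right) - 71\right) p{\left(L{\left(5 \right)} \right)} = \left(\left(-31\right) \left(-3\right) - 71\right) - \frac{5^{3}}{3} \left(-8 - \frac{5^{3}}{3}\right) = \left(93 - 71\right) \left(- \frac{1}{3}\right) 125 \left(-8 - \frac{125}{3}\right) = 22 \left(- \frac{125 \left(-8 - \frac{125}{3}\right)}{3}\right) = 22 \left(\left(- \frac{125}{3}\right) \left(- \frac{149}{3}\right)\right) = 22 \cdot \frac{18625}{9} = \frac{409750}{9}$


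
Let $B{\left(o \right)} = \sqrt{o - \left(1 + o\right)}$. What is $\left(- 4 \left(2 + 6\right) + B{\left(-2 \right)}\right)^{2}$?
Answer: $\left(32 - i\right)^{2} \approx 1023.0 - 64.0 i$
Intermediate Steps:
$B{\left(o \right)} = i$ ($B{\left(o \right)} = \sqrt{-1} = i$)
$\left(- 4 \left(2 + 6\right) + B{\left(-2 \right)}\right)^{2} = \left(- 4 \left(2 + 6\right) + i\right)^{2} = \left(\left(-4\right) 8 + i\right)^{2} = \left(-32 + i\right)^{2}$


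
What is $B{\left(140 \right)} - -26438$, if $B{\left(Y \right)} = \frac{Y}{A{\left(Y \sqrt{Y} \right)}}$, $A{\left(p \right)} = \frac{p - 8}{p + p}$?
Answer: $\frac{572753906}{21437} + \frac{4900 \sqrt{35}}{21437} \approx 26719.0$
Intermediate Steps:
$A{\left(p \right)} = \frac{-8 + p}{2 p}$
$B{\left(Y \right)} = \frac{2 Y^{\frac{5}{2}}}{-8 + Y^{\frac{3}{2}}}$ ($B{\left(Y \right)} = \frac{Y}{\frac{1}{2} \frac{1}{Y \sqrt{Y}} \left(-8 + Y \sqrt{Y}\right)} = \frac{Y}{\frac{1}{2} \frac{1}{Y^{\frac{3}{2}}} \left(-8 + Y^{\frac{3}{2}}\right)} = Y \frac{2 Y^{\frac{3}{2}}}{-8 + Y^{\frac{3}{2}}} = \frac{2 Y^{\frac{5}{2}}}{-8 + Y^{\frac{3}{2}}}$)
$B{\left(140 \right)} - -26438 = \frac{2 \cdot 140^{\frac{5}{2}}}{-8 + 140^{\frac{3}{2}}} - -26438 = \frac{2 \cdot 39200 \sqrt{35}}{-8 + 280 \sqrt{35}} + 26438 = \frac{78400 \sqrt{35}}{-8 + 280 \sqrt{35}} + 26438 = 26438 + \frac{78400 \sqrt{35}}{-8 + 280 \sqrt{35}}$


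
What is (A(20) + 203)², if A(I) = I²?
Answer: 363609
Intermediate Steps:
(A(20) + 203)² = (20² + 203)² = (400 + 203)² = 603² = 363609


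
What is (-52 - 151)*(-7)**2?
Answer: -9947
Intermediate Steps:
(-52 - 151)*(-7)**2 = -203*49 = -9947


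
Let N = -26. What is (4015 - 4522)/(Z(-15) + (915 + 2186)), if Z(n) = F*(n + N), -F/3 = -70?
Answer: 507/5509 ≈ 0.092031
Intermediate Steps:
F = 210 (F = -3*(-70) = 210)
Z(n) = -5460 + 210*n (Z(n) = 210*(n - 26) = 210*(-26 + n) = -5460 + 210*n)
(4015 - 4522)/(Z(-15) + (915 + 2186)) = (4015 - 4522)/((-5460 + 210*(-15)) + (915 + 2186)) = -507/((-5460 - 3150) + 3101) = -507/(-8610 + 3101) = -507/(-5509) = -507*(-1/5509) = 507/5509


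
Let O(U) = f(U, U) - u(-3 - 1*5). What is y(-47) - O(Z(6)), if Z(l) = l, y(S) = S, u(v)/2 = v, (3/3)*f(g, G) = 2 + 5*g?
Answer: -95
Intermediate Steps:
f(g, G) = 2 + 5*g
u(v) = 2*v
O(U) = 18 + 5*U (O(U) = (2 + 5*U) - 2*(-3 - 1*5) = (2 + 5*U) - 2*(-3 - 5) = (2 + 5*U) - 2*(-8) = (2 + 5*U) - 1*(-16) = (2 + 5*U) + 16 = 18 + 5*U)
y(-47) - O(Z(6)) = -47 - (18 + 5*6) = -47 - (18 + 30) = -47 - 1*48 = -47 - 48 = -95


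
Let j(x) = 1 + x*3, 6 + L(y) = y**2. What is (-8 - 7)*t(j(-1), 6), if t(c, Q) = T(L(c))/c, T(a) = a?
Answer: -15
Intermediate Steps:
L(y) = -6 + y**2
j(x) = 1 + 3*x
t(c, Q) = (-6 + c**2)/c
(-8 - 7)*t(j(-1), 6) = (-8 - 7)*((1 + 3*(-1)) - 6/(1 + 3*(-1))) = -15*((1 - 3) - 6/(1 - 3)) = -15*(-2 - 6/(-2)) = -15*(-2 - 6*(-1/2)) = -15*(-2 + 3) = -15*1 = -15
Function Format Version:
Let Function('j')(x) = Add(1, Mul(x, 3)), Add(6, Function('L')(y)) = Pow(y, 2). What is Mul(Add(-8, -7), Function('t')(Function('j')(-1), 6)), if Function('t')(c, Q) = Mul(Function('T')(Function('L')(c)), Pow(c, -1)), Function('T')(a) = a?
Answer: -15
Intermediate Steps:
Function('L')(y) = Add(-6, Pow(y, 2))
Function('j')(x) = Add(1, Mul(3, x))
Function('t')(c, Q) = Mul(Pow(c, -1), Add(-6, Pow(c, 2))) (Function('t')(c, Q) = Mul(Add(-6, Pow(c, 2)), Pow(c, -1)) = Mul(Pow(c, -1), Add(-6, Pow(c, 2))))
Mul(Add(-8, -7), Function('t')(Function('j')(-1), 6)) = Mul(Add(-8, -7), Add(Add(1, Mul(3, -1)), Mul(-6, Pow(Add(1, Mul(3, -1)), -1)))) = Mul(-15, Add(Add(1, -3), Mul(-6, Pow(Add(1, -3), -1)))) = Mul(-15, Add(-2, Mul(-6, Pow(-2, -1)))) = Mul(-15, Add(-2, Mul(-6, Rational(-1, 2)))) = Mul(-15, Add(-2, 3)) = Mul(-15, 1) = -15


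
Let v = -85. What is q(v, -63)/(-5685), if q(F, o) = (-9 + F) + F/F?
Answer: 31/1895 ≈ 0.016359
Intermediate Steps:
q(F, o) = -8 + F (q(F, o) = (-9 + F) + 1 = -8 + F)
q(v, -63)/(-5685) = (-8 - 85)/(-5685) = -93*(-1/5685) = 31/1895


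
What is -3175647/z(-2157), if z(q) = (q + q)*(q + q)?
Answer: -1058549/6203532 ≈ -0.17064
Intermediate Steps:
z(q) = 4*q² (z(q) = (2*q)*(2*q) = 4*q²)
-3175647/z(-2157) = -3175647/(4*(-2157)²) = -3175647/(4*4652649) = -3175647/18610596 = -3175647*1/18610596 = -1058549/6203532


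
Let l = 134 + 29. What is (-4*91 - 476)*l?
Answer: -136920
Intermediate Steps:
l = 163
(-4*91 - 476)*l = (-4*91 - 476)*163 = (-364 - 476)*163 = -840*163 = -136920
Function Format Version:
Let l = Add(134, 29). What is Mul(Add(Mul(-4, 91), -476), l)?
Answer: -136920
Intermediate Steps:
l = 163
Mul(Add(Mul(-4, 91), -476), l) = Mul(Add(Mul(-4, 91), -476), 163) = Mul(Add(-364, -476), 163) = Mul(-840, 163) = -136920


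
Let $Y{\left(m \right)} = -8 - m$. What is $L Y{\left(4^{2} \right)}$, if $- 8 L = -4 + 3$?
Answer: $-3$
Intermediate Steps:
$L = \frac{1}{8}$ ($L = - \frac{-4 + 3}{8} = \left(- \frac{1}{8}\right) \left(-1\right) = \frac{1}{8} \approx 0.125$)
$L Y{\left(4^{2} \right)} = \frac{-8 - 4^{2}}{8} = \frac{-8 - 16}{8} = \frac{1}{8} \left(-24\right) = -3$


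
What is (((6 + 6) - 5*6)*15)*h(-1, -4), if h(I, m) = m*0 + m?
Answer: 1080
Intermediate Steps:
h(I, m) = m (h(I, m) = 0 + m = m)
(((6 + 6) - 5*6)*15)*h(-1, -4) = (((6 + 6) - 5*6)*15)*(-4) = ((12 - 30)*15)*(-4) = -18*15*(-4) = -270*(-4) = 1080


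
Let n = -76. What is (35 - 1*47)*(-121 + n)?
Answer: 2364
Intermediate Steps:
(35 - 1*47)*(-121 + n) = (35 - 1*47)*(-121 - 76) = (35 - 47)*(-197) = -12*(-197) = 2364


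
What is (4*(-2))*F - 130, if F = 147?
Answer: -1306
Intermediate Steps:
(4*(-2))*F - 130 = (4*(-2))*147 - 130 = -8*147 - 130 = -1176 - 130 = -1306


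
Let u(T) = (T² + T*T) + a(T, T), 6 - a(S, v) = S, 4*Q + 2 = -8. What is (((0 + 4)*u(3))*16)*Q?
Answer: -3360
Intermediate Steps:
Q = -5/2 (Q = -½ + (¼)*(-8) = -½ - 2 = -5/2 ≈ -2.5000)
a(S, v) = 6 - S
u(T) = 6 - T + 2*T² (u(T) = (T² + T*T) + (6 - T) = (T² + T²) + (6 - T) = 2*T² + (6 - T) = 6 - T + 2*T²)
(((0 + 4)*u(3))*16)*Q = (((0 + 4)*(6 - 1*3 + 2*3²))*16)*(-5/2) = ((4*(6 - 3 + 2*9))*16)*(-5/2) = ((4*(6 - 3 + 18))*16)*(-5/2) = ((4*21)*16)*(-5/2) = (84*16)*(-5/2) = 1344*(-5/2) = -3360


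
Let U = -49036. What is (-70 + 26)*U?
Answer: 2157584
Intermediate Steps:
(-70 + 26)*U = (-70 + 26)*(-49036) = -44*(-49036) = 2157584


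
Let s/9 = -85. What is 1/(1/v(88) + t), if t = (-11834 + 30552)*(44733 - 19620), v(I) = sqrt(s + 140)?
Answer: 293790708750/138100768876523722501 + 25*I/138100768876523722501 ≈ 2.1274e-9 + 1.8103e-19*I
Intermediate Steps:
s = -765 (s = 9*(-85) = -765)
v(I) = 25*I (v(I) = sqrt(-765 + 140) = sqrt(-625) = 25*I)
t = 470065134 (t = 18718*25113 = 470065134)
1/(1/v(88) + t) = 1/(1/(25*I) + 470065134) = 1/(-I/25 + 470065134) = 1/(470065134 - I/25) = 625*(470065134 + I/25)/138100768876523722501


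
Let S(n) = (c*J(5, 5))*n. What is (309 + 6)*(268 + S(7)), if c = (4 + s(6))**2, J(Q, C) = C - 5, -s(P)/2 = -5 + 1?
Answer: 84420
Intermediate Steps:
s(P) = 8 (s(P) = -2*(-5 + 1) = -2*(-4) = 8)
J(Q, C) = -5 + C
c = 144 (c = (4 + 8)**2 = 12**2 = 144)
S(n) = 0 (S(n) = (144*(-5 + 5))*n = (144*0)*n = 0*n = 0)
(309 + 6)*(268 + S(7)) = (309 + 6)*(268 + 0) = 315*268 = 84420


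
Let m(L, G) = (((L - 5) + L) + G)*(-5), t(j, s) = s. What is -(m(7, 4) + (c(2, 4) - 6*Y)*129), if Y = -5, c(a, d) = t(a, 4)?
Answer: -4321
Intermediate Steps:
c(a, d) = 4
m(L, G) = 25 - 10*L - 5*G (m(L, G) = (((-5 + L) + L) + G)*(-5) = ((-5 + 2*L) + G)*(-5) = (-5 + G + 2*L)*(-5) = 25 - 10*L - 5*G)
-(m(7, 4) + (c(2, 4) - 6*Y)*129) = -((25 - 10*7 - 5*4) + (4 - 6*(-5))*129) = -((25 - 70 - 20) + (4 + 30)*129) = -(-65 + 34*129) = -(-65 + 4386) = -1*4321 = -4321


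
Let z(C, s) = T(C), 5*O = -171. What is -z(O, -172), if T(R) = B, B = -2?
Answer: 2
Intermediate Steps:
O = -171/5 (O = (⅕)*(-171) = -171/5 ≈ -34.200)
T(R) = -2
z(C, s) = -2
-z(O, -172) = -1*(-2) = 2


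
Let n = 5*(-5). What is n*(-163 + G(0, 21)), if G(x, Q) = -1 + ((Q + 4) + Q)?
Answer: 2950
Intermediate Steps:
n = -25
G(x, Q) = 3 + 2*Q (G(x, Q) = -1 + ((4 + Q) + Q) = -1 + (4 + 2*Q) = 3 + 2*Q)
n*(-163 + G(0, 21)) = -25*(-163 + (3 + 2*21)) = -25*(-163 + (3 + 42)) = -25*(-163 + 45) = -25*(-118) = 2950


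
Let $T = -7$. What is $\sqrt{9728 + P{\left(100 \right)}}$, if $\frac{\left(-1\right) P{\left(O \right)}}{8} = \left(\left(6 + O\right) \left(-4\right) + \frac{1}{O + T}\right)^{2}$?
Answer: $\frac{2 i \sqrt{3088573154}}{93} \approx 1195.2 i$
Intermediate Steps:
$P{\left(O \right)} = - 8 \left(-24 + \frac{1}{-7 + O} - 4 O\right)^{2}$ ($P{\left(O \right)} = - 8 \left(\left(6 + O\right) \left(-4\right) + \frac{1}{O - 7}\right)^{2} = - 8 \left(\left(-24 - 4 O\right) + \frac{1}{-7 + O}\right)^{2} = - 8 \left(-24 + \frac{1}{-7 + O} - 4 O\right)^{2}$)
$\sqrt{9728 + P{\left(100 \right)}} = \sqrt{9728 - \frac{8 \left(169 - 4 \cdot 100^{2} + 4 \cdot 100\right)^{2}}{\left(-7 + 100\right)^{2}}} = \sqrt{9728 - \frac{8 \left(169 - 40000 + 400\right)^{2}}{8649}} = \sqrt{9728 - \frac{8 \left(-39431\right)^{2}}{8649}} = \sqrt{9728 - \frac{8}{8649} \cdot 1554803761} = \sqrt{9728 - \frac{12438430088}{8649}} = \sqrt{- \frac{12354292616}{8649}} = \frac{2 i \sqrt{3088573154}}{93}$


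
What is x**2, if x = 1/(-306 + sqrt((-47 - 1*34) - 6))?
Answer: (306 + I*sqrt(87))**2/8784000729 ≈ 1.065e-5 + 6.4986e-7*I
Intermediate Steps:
x = 1/(-306 + I*sqrt(87)) (x = 1/(-306 + sqrt((-47 - 34) - 6)) = 1/(-306 + sqrt(-81 - 6)) = 1/(-306 + sqrt(-87)) = 1/(-306 + I*sqrt(87)) ≈ -0.0032649 - 9.9521e-5*I)
x**2 = (-102/31241 - I*sqrt(87)/93723)**2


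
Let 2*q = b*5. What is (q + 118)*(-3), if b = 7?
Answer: -813/2 ≈ -406.50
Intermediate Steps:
q = 35/2 (q = (7*5)/2 = (1/2)*35 = 35/2 ≈ 17.500)
(q + 118)*(-3) = (35/2 + 118)*(-3) = (271/2)*(-3) = -813/2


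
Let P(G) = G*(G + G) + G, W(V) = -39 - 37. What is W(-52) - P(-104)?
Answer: -21604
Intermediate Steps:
W(V) = -76
P(G) = G + 2*G² (P(G) = G*(2*G) + G = 2*G² + G = G + 2*G²)
W(-52) - P(-104) = -76 - (-104)*(1 + 2*(-104)) = -76 - (-104)*(1 - 208) = -76 - (-104)*(-207) = -76 - 1*21528 = -76 - 21528 = -21604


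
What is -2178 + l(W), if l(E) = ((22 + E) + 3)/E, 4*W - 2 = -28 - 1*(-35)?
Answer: -19493/9 ≈ -2165.9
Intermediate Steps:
W = 9/4 (W = 1/2 + (-28 - 1*(-35))/4 = 1/2 + (-28 + 35)/4 = 1/2 + (1/4)*7 = 1/2 + 7/4 = 9/4 ≈ 2.2500)
l(E) = (25 + E)/E
-2178 + l(W) = -2178 + (25 + 9/4)/(9/4) = -2178 + (4/9)*(109/4) = -2178 + 109/9 = -19493/9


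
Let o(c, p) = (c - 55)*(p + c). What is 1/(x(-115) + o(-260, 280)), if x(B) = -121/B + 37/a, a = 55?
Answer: -1265/7967318 ≈ -0.00015877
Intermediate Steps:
o(c, p) = (-55 + c)*(c + p)
x(B) = 37/55 - 121/B (x(B) = -121/B + 37/55 = 37/55 - 121/B)
1/(x(-115) + o(-260, 280)) = 1/((37/55 - 121/(-115)) + ((-260)² - 55*(-260) - 55*280 - 260*280)) = 1/((37/55 - 121*(-1/115)) + (67600 + 14300 - 15400 - 72800)) = 1/((37/55 + 121/115) - 6300) = 1/(2182/1265 - 6300) = 1/(-7967318/1265) = -1265/7967318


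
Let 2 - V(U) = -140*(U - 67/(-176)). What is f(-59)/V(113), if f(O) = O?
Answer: -2596/698513 ≈ -0.0037165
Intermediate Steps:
V(U) = 2433/44 + 140*U (V(U) = 2 - (-140)*(U - 67/(-176)) = 2 - (-140)*(U - 67*(-1/176)) = 2 - (-140)*(U + 67/176) = 2 - (-140)*(67/176 + U) = 2 - (-2345/44 - 140*U) = 2 + (2345/44 + 140*U) = 2433/44 + 140*U)
f(-59)/V(113) = -59/(2433/44 + 140*113) = -59/(2433/44 + 15820) = -59/698513/44 = -59*44/698513 = -2596/698513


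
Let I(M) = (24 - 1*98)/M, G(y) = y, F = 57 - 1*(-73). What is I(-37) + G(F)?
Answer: 132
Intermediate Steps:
F = 130 (F = 57 + 73 = 130)
I(M) = -74/M (I(M) = (24 - 98)/M = -74/M)
I(-37) + G(F) = -74/(-37) + 130 = -74*(-1/37) + 130 = 2 + 130 = 132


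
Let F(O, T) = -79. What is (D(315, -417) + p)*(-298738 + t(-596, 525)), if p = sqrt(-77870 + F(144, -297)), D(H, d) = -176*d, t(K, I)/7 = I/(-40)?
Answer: -21931722186 - 7171917*I*sqrt(8661)/8 ≈ -2.1932e+10 - 8.3431e+7*I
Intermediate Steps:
t(K, I) = -7*I/40 (t(K, I) = 7*(I/(-40)) = 7*(I*(-1/40)) = 7*(-I/40) = -7*I/40)
p = 3*I*sqrt(8661) (p = sqrt(-77870 - 79) = sqrt(-77949) = 3*I*sqrt(8661) ≈ 279.19*I)
(D(315, -417) + p)*(-298738 + t(-596, 525)) = (-176*(-417) + 3*I*sqrt(8661))*(-298738 - 7/40*525) = (73392 + 3*I*sqrt(8661))*(-298738 - 735/8) = (73392 + 3*I*sqrt(8661))*(-2390639/8) = -21931722186 - 7171917*I*sqrt(8661)/8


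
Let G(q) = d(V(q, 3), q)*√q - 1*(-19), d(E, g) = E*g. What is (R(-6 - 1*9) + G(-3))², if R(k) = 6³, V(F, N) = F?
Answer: 54982 + 4230*I*√3 ≈ 54982.0 + 7326.6*I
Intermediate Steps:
R(k) = 216
G(q) = 19 + q^(5/2) (G(q) = (q*q)*√q - 1*(-19) = q²*√q + 19 = q^(5/2) + 19 = 19 + q^(5/2))
(R(-6 - 1*9) + G(-3))² = (216 + (19 + (-3)^(5/2)))² = (216 + (19 + 9*I*√3))² = (235 + 9*I*√3)²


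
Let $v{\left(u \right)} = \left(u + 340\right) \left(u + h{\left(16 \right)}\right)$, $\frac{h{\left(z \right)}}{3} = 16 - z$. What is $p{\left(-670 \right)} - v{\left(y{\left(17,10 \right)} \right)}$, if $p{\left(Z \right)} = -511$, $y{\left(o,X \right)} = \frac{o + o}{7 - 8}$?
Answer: $9893$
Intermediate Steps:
$h{\left(z \right)} = 48 - 3 z$ ($h{\left(z \right)} = 3 \left(16 - z\right) = 48 - 3 z$)
$y{\left(o,X \right)} = - 2 o$ ($y{\left(o,X \right)} = \frac{2 o}{-1} = 2 o \left(-1\right) = - 2 o$)
$v{\left(u \right)} = u \left(340 + u\right)$ ($v{\left(u \right)} = \left(u + 340\right) \left(u + \left(48 - 48\right)\right) = \left(340 + u\right) \left(u + \left(48 - 48\right)\right) = \left(340 + u\right) \left(u + 0\right) = \left(340 + u\right) u = u \left(340 + u\right)$)
$p{\left(-670 \right)} - v{\left(y{\left(17,10 \right)} \right)} = -511 - \left(-2\right) 17 \left(340 - 34\right) = -511 - - 34 \left(340 - 34\right) = -511 - \left(-34\right) 306 = -511 - -10404 = -511 + 10404 = 9893$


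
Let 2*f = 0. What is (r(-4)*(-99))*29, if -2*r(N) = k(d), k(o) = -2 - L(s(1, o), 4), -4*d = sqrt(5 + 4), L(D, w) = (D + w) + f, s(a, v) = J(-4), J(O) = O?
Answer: -2871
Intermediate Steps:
f = 0 (f = (1/2)*0 = 0)
s(a, v) = -4
L(D, w) = D + w (L(D, w) = (D + w) + 0 = D + w)
d = -3/4 (d = -sqrt(5 + 4)/4 = -sqrt(9)/4 = -1/4*3 = -3/4 ≈ -0.75000)
k(o) = -2 (k(o) = -2 - (-4 + 4) = -2 - 1*0 = -2 + 0 = -2)
r(N) = 1 (r(N) = -1/2*(-2) = 1)
(r(-4)*(-99))*29 = (1*(-99))*29 = -99*29 = -2871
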